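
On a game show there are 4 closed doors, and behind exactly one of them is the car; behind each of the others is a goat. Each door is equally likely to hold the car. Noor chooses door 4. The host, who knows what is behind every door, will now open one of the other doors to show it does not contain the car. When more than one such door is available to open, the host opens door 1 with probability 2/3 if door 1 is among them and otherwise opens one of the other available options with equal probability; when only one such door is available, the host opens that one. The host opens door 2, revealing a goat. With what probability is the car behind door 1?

Apply Bayes' rule, conditioning on where the car actually is.
If it is behind door 1 (prior 1/4): door 1 holds the prize so is unavailable; the host chooses uniformly among the 2 others, probability 1/2; weight (1/4)·(1/2) = 1/8.
If it is behind door 2 (prior 1/4): the host opened door 2, so this case is ruled out; weight (1/4)·0 = 0.
If it is behind door 3 (prior 1/4): door 1 is available but not opened, probability 1/3; weight (1/4)·(1/3) = 1/12.
If it is behind door 4 (prior 1/4): door 1 is available but not opened; door 2 gets probability (1 − 2/3)/2 = 1/6; weight (1/4)·(1/6) = 1/24.
The weights sum to 1/4.
So P(the car behind door 1 | the host opened door 2) = (1/8) / (1/4) = 1/2.

1/2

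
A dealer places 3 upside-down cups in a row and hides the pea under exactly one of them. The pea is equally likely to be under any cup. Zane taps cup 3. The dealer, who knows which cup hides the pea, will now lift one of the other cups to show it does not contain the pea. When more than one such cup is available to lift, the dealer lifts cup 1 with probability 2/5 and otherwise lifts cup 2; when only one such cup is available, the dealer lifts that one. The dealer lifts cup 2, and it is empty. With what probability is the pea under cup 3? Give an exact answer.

Condition on the true location of the pea.
If it is under cup 1 (prior 1/3): only cup 2 is available, probability 1; weight (1/3)·1 = 1/3.
If it is under cup 2 (prior 1/3): the dealer opened cup 2, so this case is ruled out; weight (1/3)·0 = 0.
If it is under cup 3 (prior 1/3): cup 1 is available but not opened, probability 3/5; weight (1/3)·(3/5) = 1/5.
The weights sum to 8/15.
So P(the pea under cup 3 | the dealer opened cup 2) = (1/5) / (8/15) = 3/8.

3/8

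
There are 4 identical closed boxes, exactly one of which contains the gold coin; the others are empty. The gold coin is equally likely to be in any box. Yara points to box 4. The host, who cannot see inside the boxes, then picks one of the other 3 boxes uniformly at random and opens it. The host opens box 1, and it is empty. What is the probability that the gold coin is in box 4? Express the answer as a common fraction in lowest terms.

1/3

Condition on the true location of the gold coin.
If it is in box 1 (prior 1/4): the host opened box 1, so this case is ruled out; weight (1/4)·0 = 0.
If it is in any of boxes 2, 3, and 4 (prior 1/4 each): the host picks box 1 with probability 1/3 regardless, and it is not the prize; weight (1/4)·(1/3) = 1/12 each.
The weights sum to 1/4.
So P(the gold coin in box 4 | the host opened box 1) = (1/12) / (1/4) = 1/3.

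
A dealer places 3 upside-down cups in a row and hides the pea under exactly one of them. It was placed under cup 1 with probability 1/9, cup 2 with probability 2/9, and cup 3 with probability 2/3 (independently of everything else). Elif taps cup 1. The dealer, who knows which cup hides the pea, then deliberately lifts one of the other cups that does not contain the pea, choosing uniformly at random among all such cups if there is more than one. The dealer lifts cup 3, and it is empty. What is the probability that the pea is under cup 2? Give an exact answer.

4/5

Consider each possible location of the pea in turn.
If it is under cup 1 (prior 1/9): the dealer has 2 equally likely choices, so probability 1/2; weight (1/9)·(1/2) = 1/18.
If it is under cup 2 (prior 2/9): the dealer has no choice, probability 1; weight (2/9)·1 = 2/9.
If it is under cup 3 (prior 2/3): the dealer opened cup 3, so this case is ruled out; weight (2/3)·0 = 0.
The weights sum to 5/18.
So P(the pea under cup 2 | the dealer opened cup 3) = (2/9) / (5/18) = 4/5.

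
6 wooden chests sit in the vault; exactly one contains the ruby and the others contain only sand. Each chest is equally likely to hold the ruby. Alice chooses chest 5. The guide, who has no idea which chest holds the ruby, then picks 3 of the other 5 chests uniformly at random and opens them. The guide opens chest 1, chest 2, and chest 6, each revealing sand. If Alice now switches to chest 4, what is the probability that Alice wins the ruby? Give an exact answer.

Apply Bayes' rule, conditioning on where the ruby actually is.
If it is in any of chests 1, 2, and 6 (prior 1/6 each): that chest was opened and seen not to hold the prize — ruled out; weight (1/6)·0 = 0 each.
If it is in any of chests 3, 4, and 5 (prior 1/6 each): the guide picks exactly this set with probability 1/10 regardless, and none is the prize; weight (1/6)·(1/10) = 1/60 each.
The weights sum to 1/20.
So P(the ruby in chest 4 | the guide opened chest 1, chest 2, and chest 6) = (1/60) / (1/20) = 1/3.

1/3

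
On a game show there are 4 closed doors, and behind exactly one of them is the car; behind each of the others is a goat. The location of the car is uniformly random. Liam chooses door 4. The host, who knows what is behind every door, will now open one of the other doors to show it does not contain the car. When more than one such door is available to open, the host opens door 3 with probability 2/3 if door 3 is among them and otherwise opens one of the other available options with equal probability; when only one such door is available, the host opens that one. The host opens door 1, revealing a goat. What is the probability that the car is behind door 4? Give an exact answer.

Condition on the true location of the car.
If it is behind door 1 (prior 1/4): the host opened door 1, so this case is ruled out; weight (1/4)·0 = 0.
If it is behind door 2 (prior 1/4): door 3 is available but not opened, probability 1/3; weight (1/4)·(1/3) = 1/12.
If it is behind door 3 (prior 1/4): door 3 holds the prize so is unavailable; the host chooses uniformly among the 2 others, probability 1/2; weight (1/4)·(1/2) = 1/8.
If it is behind door 4 (prior 1/4): door 3 is available but not opened; door 1 gets probability (1 − 2/3)/2 = 1/6; weight (1/4)·(1/6) = 1/24.
The weights sum to 1/4.
So P(the car behind door 4 | the host opened door 1) = (1/24) / (1/4) = 1/6.

1/6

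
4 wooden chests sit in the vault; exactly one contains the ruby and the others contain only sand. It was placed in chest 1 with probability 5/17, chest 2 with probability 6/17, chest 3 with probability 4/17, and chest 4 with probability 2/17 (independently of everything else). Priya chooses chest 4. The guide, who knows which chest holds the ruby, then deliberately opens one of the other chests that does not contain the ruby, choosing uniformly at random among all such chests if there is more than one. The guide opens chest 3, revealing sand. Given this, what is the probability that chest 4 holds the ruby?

Apply Bayes' rule, conditioning on where the ruby actually is.
If it is in chest 1 (prior 5/17): the guide has 2 equally likely choices, so probability 1/2; weight (5/17)·(1/2) = 5/34.
If it is in chest 2 (prior 6/17): the guide has 2 equally likely choices, so probability 1/2; weight (6/17)·(1/2) = 3/17.
If it is in chest 3 (prior 4/17): the guide opened chest 3, so this case is ruled out; weight (4/17)·0 = 0.
If it is in chest 4 (prior 2/17): the guide has 3 equally likely choices, so probability 1/3; weight (2/17)·(1/3) = 2/51.
The weights sum to 37/102.
So P(the ruby in chest 4 | the guide opened chest 3) = (2/51) / (37/102) = 4/37.

4/37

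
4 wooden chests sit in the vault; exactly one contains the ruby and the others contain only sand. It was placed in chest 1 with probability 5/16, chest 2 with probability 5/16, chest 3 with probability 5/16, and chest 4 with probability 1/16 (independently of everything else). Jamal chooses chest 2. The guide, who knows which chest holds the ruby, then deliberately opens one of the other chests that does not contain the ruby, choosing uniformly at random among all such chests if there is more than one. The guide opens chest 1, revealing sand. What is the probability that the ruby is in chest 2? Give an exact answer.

Condition on the true location of the ruby.
If it is in chest 1 (prior 5/16): the guide opened chest 1, so this case is ruled out; weight (5/16)·0 = 0.
If it is in chest 2 (prior 5/16): the guide has 3 equally likely choices, so probability 1/3; weight (5/16)·(1/3) = 5/48.
If it is in chest 3 (prior 5/16): the guide has 2 equally likely choices, so probability 1/2; weight (5/16)·(1/2) = 5/32.
If it is in chest 4 (prior 1/16): the guide has 2 equally likely choices, so probability 1/2; weight (1/16)·(1/2) = 1/32.
The weights sum to 7/24.
So P(the ruby in chest 2 | the guide opened chest 1) = (5/48) / (7/24) = 5/14.

5/14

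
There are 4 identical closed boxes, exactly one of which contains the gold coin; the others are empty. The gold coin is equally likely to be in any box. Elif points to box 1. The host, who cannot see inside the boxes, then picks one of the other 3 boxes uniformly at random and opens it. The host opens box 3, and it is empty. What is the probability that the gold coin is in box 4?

1/3

Condition on the true location of the gold coin.
If it is in any of boxes 1, 2, and 4 (prior 1/4 each): the host picks box 3 with probability 1/3 regardless, and it is not the prize; weight (1/4)·(1/3) = 1/12 each.
If it is in box 3 (prior 1/4): the host opened box 3, so this case is ruled out; weight (1/4)·0 = 0.
The weights sum to 1/4.
So P(the gold coin in box 4 | the host opened box 3) = (1/12) / (1/4) = 1/3.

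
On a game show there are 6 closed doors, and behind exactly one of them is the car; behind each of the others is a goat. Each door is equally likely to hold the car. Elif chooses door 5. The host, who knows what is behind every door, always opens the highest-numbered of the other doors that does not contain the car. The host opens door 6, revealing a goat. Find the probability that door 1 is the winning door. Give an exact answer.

1/5

Consider each possible location of the car in turn.
If it is behind any of doors 1, 2, 3, 4, and 5 (prior 1/6 each): door 6 is the highest-numbered option available, probability 1; weight (1/6)·1 = 1/6 each.
If it is behind door 6 (prior 1/6): the host opened door 6, so this case is ruled out; weight (1/6)·0 = 0.
The weights sum to 5/6.
So P(the car behind door 1 | the host opened door 6) = (1/6) / (5/6) = 1/5.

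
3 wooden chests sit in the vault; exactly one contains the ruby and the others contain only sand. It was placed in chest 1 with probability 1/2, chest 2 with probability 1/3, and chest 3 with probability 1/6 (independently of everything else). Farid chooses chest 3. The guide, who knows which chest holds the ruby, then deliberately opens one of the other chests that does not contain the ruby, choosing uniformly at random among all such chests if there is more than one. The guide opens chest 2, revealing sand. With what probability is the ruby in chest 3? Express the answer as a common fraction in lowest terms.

1/7

Condition on the true location of the ruby.
If it is in chest 1 (prior 1/2): the guide has no choice, probability 1; weight (1/2)·1 = 1/2.
If it is in chest 2 (prior 1/3): the guide opened chest 2, so this case is ruled out; weight (1/3)·0 = 0.
If it is in chest 3 (prior 1/6): the guide has 2 equally likely choices, so probability 1/2; weight (1/6)·(1/2) = 1/12.
The weights sum to 7/12.
So P(the ruby in chest 3 | the guide opened chest 2) = (1/12) / (7/12) = 1/7.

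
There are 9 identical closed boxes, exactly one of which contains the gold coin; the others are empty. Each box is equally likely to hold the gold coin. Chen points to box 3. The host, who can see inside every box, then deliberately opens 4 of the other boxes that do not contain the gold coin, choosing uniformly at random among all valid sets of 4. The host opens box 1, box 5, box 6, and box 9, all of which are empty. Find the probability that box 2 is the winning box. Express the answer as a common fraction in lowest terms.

2/9

Condition on the true location of the gold coin.
If it is in any of boxes 1, 5, 6, and 9 (prior 1/9 each): that box was opened and seen not to hold the prize — ruled out; weight (1/9)·0 = 0 each.
If it is in any of boxes 2, 4, 7, and 8 (prior 1/9 each): the host has 35 equally likely choices, so probability 1/35; weight (1/9)·(1/35) = 1/315 each.
If it is in box 3 (prior 1/9): the host has 70 equally likely choices, so probability 1/70; weight (1/9)·(1/70) = 1/630.
The weights sum to 1/70.
So P(the gold coin in box 2 | the host opened box 1, box 5, box 6, and box 9) = (1/315) / (1/70) = 2/9.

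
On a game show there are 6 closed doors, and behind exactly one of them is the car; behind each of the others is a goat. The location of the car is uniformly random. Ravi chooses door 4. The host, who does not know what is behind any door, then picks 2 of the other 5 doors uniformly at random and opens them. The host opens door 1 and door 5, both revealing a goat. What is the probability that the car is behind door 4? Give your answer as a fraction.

Apply Bayes' rule, conditioning on where the car actually is.
If it is behind either of doors 1 and 5 (prior 1/6 each): that door was opened and seen not to hold the prize — ruled out; weight (1/6)·0 = 0 each.
If it is behind any of doors 2, 3, 4, and 6 (prior 1/6 each): the host picks exactly this set with probability 1/10 regardless, and none is the prize; weight (1/6)·(1/10) = 1/60 each.
The weights sum to 1/15.
So P(the car behind door 4 | the host opened door 1 and door 5) = (1/60) / (1/15) = 1/4.

1/4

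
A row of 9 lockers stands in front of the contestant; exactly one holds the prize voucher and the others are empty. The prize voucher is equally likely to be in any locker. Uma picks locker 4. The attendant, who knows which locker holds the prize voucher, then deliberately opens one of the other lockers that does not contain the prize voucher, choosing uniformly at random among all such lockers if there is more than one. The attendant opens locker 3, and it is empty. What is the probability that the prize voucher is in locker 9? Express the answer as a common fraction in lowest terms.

Condition on the true location of the prize voucher.
If it is in any of lockers 1, 2, 5, 6, 7, 8, and 9 (prior 1/9 each): the attendant has 7 equally likely choices, so probability 1/7; weight (1/9)·(1/7) = 1/63 each.
If it is in locker 3 (prior 1/9): the attendant opened locker 3, so this case is ruled out; weight (1/9)·0 = 0.
If it is in locker 4 (prior 1/9): the attendant has 8 equally likely choices, so probability 1/8; weight (1/9)·(1/8) = 1/72.
The weights sum to 1/8.
So P(the prize voucher in locker 9 | the attendant opened locker 3) = (1/63) / (1/8) = 8/63.

8/63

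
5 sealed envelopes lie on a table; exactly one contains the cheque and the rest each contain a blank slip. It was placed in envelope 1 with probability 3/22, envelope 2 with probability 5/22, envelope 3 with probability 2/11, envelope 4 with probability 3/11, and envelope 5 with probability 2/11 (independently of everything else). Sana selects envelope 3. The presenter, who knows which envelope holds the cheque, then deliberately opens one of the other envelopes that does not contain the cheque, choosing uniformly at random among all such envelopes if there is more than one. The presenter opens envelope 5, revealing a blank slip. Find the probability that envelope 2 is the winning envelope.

Apply Bayes' rule, conditioning on where the cheque actually is.
If it is in envelope 1 (prior 3/22): the presenter has 3 equally likely choices, so probability 1/3; weight (3/22)·(1/3) = 1/22.
If it is in envelope 2 (prior 5/22): the presenter has 3 equally likely choices, so probability 1/3; weight (5/22)·(1/3) = 5/66.
If it is in envelope 3 (prior 2/11): the presenter has 4 equally likely choices, so probability 1/4; weight (2/11)·(1/4) = 1/22.
If it is in envelope 4 (prior 3/11): the presenter has 3 equally likely choices, so probability 1/3; weight (3/11)·(1/3) = 1/11.
If it is in envelope 5 (prior 2/11): the presenter opened envelope 5, so this case is ruled out; weight (2/11)·0 = 0.
The weights sum to 17/66.
So P(the cheque in envelope 2 | the presenter opened envelope 5) = (5/66) / (17/66) = 5/17.

5/17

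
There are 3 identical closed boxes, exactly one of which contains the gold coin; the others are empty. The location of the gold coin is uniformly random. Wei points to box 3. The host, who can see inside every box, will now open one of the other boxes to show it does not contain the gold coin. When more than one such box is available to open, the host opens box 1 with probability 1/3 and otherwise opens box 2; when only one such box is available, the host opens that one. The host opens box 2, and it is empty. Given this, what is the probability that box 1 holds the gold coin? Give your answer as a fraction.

Apply Bayes' rule, conditioning on where the gold coin actually is.
If it is in box 1 (prior 1/3): only box 2 is available, probability 1; weight (1/3)·1 = 1/3.
If it is in box 2 (prior 1/3): the host opened box 2, so this case is ruled out; weight (1/3)·0 = 0.
If it is in box 3 (prior 1/3): box 1 is available but not opened, probability 2/3; weight (1/3)·(2/3) = 2/9.
The weights sum to 5/9.
So P(the gold coin in box 1 | the host opened box 2) = (1/3) / (5/9) = 3/5.

3/5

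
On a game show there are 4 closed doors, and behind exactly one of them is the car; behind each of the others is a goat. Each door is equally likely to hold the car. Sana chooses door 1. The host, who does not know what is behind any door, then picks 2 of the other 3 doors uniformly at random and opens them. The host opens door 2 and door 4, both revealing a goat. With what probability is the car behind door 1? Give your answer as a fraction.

1/2

Consider each possible location of the car in turn.
If it is behind either of doors 1 and 3 (prior 1/4 each): the host picks exactly this set with probability 1/3 regardless, and none is the prize; weight (1/4)·(1/3) = 1/12 each.
If it is behind either of doors 2 and 4 (prior 1/4 each): that door was opened and seen not to hold the prize — ruled out; weight (1/4)·0 = 0 each.
The weights sum to 1/6.
So P(the car behind door 1 | the host opened door 2 and door 4) = (1/12) / (1/6) = 1/2.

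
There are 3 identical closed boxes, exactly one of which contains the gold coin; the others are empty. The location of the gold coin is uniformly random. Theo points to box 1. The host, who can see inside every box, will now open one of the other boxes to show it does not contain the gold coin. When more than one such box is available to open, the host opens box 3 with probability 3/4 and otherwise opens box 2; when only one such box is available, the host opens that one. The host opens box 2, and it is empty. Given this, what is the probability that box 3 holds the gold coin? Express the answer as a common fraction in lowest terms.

4/5

Condition on the true location of the gold coin.
If it is in box 1 (prior 1/3): box 3 is available but not opened, probability 1/4; weight (1/3)·(1/4) = 1/12.
If it is in box 2 (prior 1/3): the host opened box 2, so this case is ruled out; weight (1/3)·0 = 0.
If it is in box 3 (prior 1/3): only box 2 is available, probability 1; weight (1/3)·1 = 1/3.
The weights sum to 5/12.
So P(the gold coin in box 3 | the host opened box 2) = (1/3) / (5/12) = 4/5.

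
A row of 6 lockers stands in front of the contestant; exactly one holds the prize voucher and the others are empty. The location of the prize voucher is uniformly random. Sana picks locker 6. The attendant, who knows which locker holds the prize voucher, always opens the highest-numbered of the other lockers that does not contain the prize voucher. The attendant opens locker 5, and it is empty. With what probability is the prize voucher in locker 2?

Condition on the true location of the prize voucher.
If it is in any of lockers 1, 2, 3, 4, and 6 (prior 1/6 each): locker 5 is the highest-numbered option available, probability 1; weight (1/6)·1 = 1/6 each.
If it is in locker 5 (prior 1/6): the attendant opened locker 5, so this case is ruled out; weight (1/6)·0 = 0.
The weights sum to 5/6.
So P(the prize voucher in locker 2 | the attendant opened locker 5) = (1/6) / (5/6) = 1/5.

1/5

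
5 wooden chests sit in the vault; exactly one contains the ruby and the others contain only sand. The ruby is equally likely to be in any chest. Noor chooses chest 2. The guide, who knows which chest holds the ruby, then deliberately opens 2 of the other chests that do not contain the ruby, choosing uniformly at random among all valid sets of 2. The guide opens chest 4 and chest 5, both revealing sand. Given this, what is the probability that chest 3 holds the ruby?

Apply Bayes' rule, conditioning on where the ruby actually is.
If it is in either of chests 1 and 3 (prior 1/5 each): the guide has 3 equally likely choices, so probability 1/3; weight (1/5)·(1/3) = 1/15 each.
If it is in chest 2 (prior 1/5): the guide has 6 equally likely choices, so probability 1/6; weight (1/5)·(1/6) = 1/30.
If it is in either of chests 4 and 5 (prior 1/5 each): that chest was opened and seen not to hold the prize — ruled out; weight (1/5)·0 = 0 each.
The weights sum to 1/6.
So P(the ruby in chest 3 | the guide opened chest 4 and chest 5) = (1/15) / (1/6) = 2/5.

2/5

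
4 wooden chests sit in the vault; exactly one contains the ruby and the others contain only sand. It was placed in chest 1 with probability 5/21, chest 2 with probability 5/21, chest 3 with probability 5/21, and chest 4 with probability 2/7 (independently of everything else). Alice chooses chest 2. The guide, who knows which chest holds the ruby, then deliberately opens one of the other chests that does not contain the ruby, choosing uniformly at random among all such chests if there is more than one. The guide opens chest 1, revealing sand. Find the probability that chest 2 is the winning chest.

10/43

Consider each possible location of the ruby in turn.
If it is in chest 1 (prior 5/21): the guide opened chest 1, so this case is ruled out; weight (5/21)·0 = 0.
If it is in chest 2 (prior 5/21): the guide has 3 equally likely choices, so probability 1/3; weight (5/21)·(1/3) = 5/63.
If it is in chest 3 (prior 5/21): the guide has 2 equally likely choices, so probability 1/2; weight (5/21)·(1/2) = 5/42.
If it is in chest 4 (prior 2/7): the guide has 2 equally likely choices, so probability 1/2; weight (2/7)·(1/2) = 1/7.
The weights sum to 43/126.
So P(the ruby in chest 2 | the guide opened chest 1) = (5/63) / (43/126) = 10/43.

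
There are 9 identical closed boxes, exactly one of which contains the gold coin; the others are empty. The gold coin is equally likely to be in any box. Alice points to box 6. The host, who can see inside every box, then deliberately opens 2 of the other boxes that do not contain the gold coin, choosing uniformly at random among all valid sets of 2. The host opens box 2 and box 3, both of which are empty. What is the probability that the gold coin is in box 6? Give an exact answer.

Condition on the true location of the gold coin.
If it is in any of boxes 1, 4, 5, 7, 8, and 9 (prior 1/9 each): the host has 21 equally likely choices, so probability 1/21; weight (1/9)·(1/21) = 1/189 each.
If it is in either of boxes 2 and 3 (prior 1/9 each): that box was opened and seen not to hold the prize — ruled out; weight (1/9)·0 = 0 each.
If it is in box 6 (prior 1/9): the host has 28 equally likely choices, so probability 1/28; weight (1/9)·(1/28) = 1/252.
The weights sum to 1/28.
So P(the gold coin in box 6 | the host opened box 2 and box 3) = (1/252) / (1/28) = 1/9.

1/9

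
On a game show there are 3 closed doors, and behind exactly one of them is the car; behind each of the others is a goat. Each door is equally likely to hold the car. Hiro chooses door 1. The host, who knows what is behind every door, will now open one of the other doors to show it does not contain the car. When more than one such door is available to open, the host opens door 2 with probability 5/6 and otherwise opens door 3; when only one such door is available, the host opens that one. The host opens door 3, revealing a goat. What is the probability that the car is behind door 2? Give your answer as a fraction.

Apply Bayes' rule, conditioning on where the car actually is.
If it is behind door 1 (prior 1/3): door 2 is available but not opened, probability 1/6; weight (1/3)·(1/6) = 1/18.
If it is behind door 2 (prior 1/3): only door 3 is available, probability 1; weight (1/3)·1 = 1/3.
If it is behind door 3 (prior 1/3): the host opened door 3, so this case is ruled out; weight (1/3)·0 = 0.
The weights sum to 7/18.
So P(the car behind door 2 | the host opened door 3) = (1/3) / (7/18) = 6/7.

6/7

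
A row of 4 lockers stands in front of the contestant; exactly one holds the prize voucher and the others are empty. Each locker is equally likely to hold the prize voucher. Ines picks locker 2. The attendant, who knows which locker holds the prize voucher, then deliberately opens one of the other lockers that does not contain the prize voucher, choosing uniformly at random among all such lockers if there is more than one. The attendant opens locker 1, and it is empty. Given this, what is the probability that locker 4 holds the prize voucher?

Apply Bayes' rule, conditioning on where the prize voucher actually is.
If it is in locker 1 (prior 1/4): the attendant opened locker 1, so this case is ruled out; weight (1/4)·0 = 0.
If it is in locker 2 (prior 1/4): the attendant has 3 equally likely choices, so probability 1/3; weight (1/4)·(1/3) = 1/12.
If it is in either of lockers 3 and 4 (prior 1/4 each): the attendant has 2 equally likely choices, so probability 1/2; weight (1/4)·(1/2) = 1/8 each.
The weights sum to 1/3.
So P(the prize voucher in locker 4 | the attendant opened locker 1) = (1/8) / (1/3) = 3/8.

3/8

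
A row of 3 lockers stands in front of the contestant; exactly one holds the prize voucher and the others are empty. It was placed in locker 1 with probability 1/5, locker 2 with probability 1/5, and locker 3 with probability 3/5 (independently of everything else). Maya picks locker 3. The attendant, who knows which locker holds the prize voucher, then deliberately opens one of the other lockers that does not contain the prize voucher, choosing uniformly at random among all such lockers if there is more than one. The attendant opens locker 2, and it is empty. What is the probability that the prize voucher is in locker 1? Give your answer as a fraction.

2/5

Consider each possible location of the prize voucher in turn.
If it is in locker 1 (prior 1/5): the attendant has no choice, probability 1; weight (1/5)·1 = 1/5.
If it is in locker 2 (prior 1/5): the attendant opened locker 2, so this case is ruled out; weight (1/5)·0 = 0.
If it is in locker 3 (prior 3/5): the attendant has 2 equally likely choices, so probability 1/2; weight (3/5)·(1/2) = 3/10.
The weights sum to 1/2.
So P(the prize voucher in locker 1 | the attendant opened locker 2) = (1/5) / (1/2) = 2/5.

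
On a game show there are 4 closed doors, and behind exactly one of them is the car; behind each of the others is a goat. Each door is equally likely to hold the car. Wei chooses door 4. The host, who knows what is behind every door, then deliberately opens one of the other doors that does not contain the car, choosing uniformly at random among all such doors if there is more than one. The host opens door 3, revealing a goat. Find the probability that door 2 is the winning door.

Condition on the true location of the car.
If it is behind either of doors 1 and 2 (prior 1/4 each): the host has 2 equally likely choices, so probability 1/2; weight (1/4)·(1/2) = 1/8 each.
If it is behind door 3 (prior 1/4): the host opened door 3, so this case is ruled out; weight (1/4)·0 = 0.
If it is behind door 4 (prior 1/4): the host has 3 equally likely choices, so probability 1/3; weight (1/4)·(1/3) = 1/12.
The weights sum to 1/3.
So P(the car behind door 2 | the host opened door 3) = (1/8) / (1/3) = 3/8.

3/8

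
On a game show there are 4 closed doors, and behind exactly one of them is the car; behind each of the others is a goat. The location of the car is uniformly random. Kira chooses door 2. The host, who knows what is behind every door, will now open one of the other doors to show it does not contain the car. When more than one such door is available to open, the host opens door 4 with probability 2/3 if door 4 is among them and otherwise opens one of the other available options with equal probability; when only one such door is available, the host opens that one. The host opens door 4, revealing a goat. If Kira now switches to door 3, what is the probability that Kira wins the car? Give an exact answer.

Consider each possible location of the car in turn.
If it is behind any of doors 1, 2, and 3 (prior 1/4 each): door 4 is available, opened with probability 2/3; weight (1/4)·(2/3) = 1/6 each.
If it is behind door 4 (prior 1/4): the host opened door 4, so this case is ruled out; weight (1/4)·0 = 0.
The weights sum to 1/2.
So P(the car behind door 3 | the host opened door 4) = (1/6) / (1/2) = 1/3.

1/3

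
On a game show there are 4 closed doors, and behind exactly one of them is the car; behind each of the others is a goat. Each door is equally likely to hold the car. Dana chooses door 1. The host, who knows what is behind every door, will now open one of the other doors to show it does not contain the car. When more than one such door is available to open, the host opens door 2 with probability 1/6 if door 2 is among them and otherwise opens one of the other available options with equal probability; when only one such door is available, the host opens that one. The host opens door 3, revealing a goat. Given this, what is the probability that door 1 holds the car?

Consider each possible location of the car in turn.
If it is behind door 1 (prior 1/4): door 2 is available but not opened; door 3 gets probability (1 − 1/6)/2 = 5/12; weight (1/4)·(5/12) = 5/48.
If it is behind door 2 (prior 1/4): door 2 holds the prize so is unavailable; the host chooses uniformly among the 2 others, probability 1/2; weight (1/4)·(1/2) = 1/8.
If it is behind door 3 (prior 1/4): the host opened door 3, so this case is ruled out; weight (1/4)·0 = 0.
If it is behind door 4 (prior 1/4): door 2 is available but not opened, probability 5/6; weight (1/4)·(5/6) = 5/24.
The weights sum to 7/16.
So P(the car behind door 1 | the host opened door 3) = (5/48) / (7/16) = 5/21.

5/21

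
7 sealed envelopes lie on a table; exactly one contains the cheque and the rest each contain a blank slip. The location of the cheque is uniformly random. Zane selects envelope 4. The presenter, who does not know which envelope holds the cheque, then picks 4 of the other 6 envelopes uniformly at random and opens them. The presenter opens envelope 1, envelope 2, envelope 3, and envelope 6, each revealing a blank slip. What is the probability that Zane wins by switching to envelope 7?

Because the presenter chose which envelopes to open without knowing where the cheque is, the choice is independent of the prize location. Learning that none of the 4 opened envelopes holds the cheque simply rules out those 4 locations and leaves the remaining 3 envelopes still equally likely by symmetry.
So P(the cheque in envelope 7) = 1/3.

1/3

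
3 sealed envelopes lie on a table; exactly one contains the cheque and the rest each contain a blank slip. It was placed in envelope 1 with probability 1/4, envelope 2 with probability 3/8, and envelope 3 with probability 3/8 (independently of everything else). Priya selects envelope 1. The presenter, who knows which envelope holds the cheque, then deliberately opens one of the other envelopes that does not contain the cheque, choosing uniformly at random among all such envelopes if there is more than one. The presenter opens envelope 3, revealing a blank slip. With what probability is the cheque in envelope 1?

Consider each possible location of the cheque in turn.
If it is in envelope 1 (prior 1/4): the presenter has 2 equally likely choices, so probability 1/2; weight (1/4)·(1/2) = 1/8.
If it is in envelope 2 (prior 3/8): the presenter has no choice, probability 1; weight (3/8)·1 = 3/8.
If it is in envelope 3 (prior 3/8): the presenter opened envelope 3, so this case is ruled out; weight (3/8)·0 = 0.
The weights sum to 1/2.
So P(the cheque in envelope 1 | the presenter opened envelope 3) = (1/8) / (1/2) = 1/4.

1/4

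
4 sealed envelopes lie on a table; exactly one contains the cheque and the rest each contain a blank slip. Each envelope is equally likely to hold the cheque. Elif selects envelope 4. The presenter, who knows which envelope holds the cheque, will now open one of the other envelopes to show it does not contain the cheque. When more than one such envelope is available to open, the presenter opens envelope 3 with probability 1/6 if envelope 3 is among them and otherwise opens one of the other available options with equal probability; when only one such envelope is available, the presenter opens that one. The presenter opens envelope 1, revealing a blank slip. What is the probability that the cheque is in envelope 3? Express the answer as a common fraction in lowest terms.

2/7

Consider each possible location of the cheque in turn.
If it is in envelope 1 (prior 1/4): the presenter opened envelope 1, so this case is ruled out; weight (1/4)·0 = 0.
If it is in envelope 2 (prior 1/4): envelope 3 is available but not opened, probability 5/6; weight (1/4)·(5/6) = 5/24.
If it is in envelope 3 (prior 1/4): envelope 3 holds the prize so is unavailable; the presenter chooses uniformly among the 2 others, probability 1/2; weight (1/4)·(1/2) = 1/8.
If it is in envelope 4 (prior 1/4): envelope 3 is available but not opened; envelope 1 gets probability (1 − 1/6)/2 = 5/12; weight (1/4)·(5/12) = 5/48.
The weights sum to 7/16.
So P(the cheque in envelope 3 | the presenter opened envelope 1) = (1/8) / (7/16) = 2/7.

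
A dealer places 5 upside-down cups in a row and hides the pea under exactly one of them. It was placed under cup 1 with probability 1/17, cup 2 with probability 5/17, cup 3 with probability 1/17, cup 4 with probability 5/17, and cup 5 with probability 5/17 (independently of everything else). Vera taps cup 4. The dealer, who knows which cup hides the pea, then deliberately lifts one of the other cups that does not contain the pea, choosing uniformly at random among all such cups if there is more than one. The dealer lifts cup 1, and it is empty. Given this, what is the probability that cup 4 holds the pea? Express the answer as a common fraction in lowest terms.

Consider each possible location of the pea in turn.
If it is under cup 1 (prior 1/17): the dealer opened cup 1, so this case is ruled out; weight (1/17)·0 = 0.
If it is under either of cups 2 and 5 (prior 5/17 each): the dealer has 3 equally likely choices, so probability 1/3; weight (5/17)·(1/3) = 5/51 each.
If it is under cup 3 (prior 1/17): the dealer has 3 equally likely choices, so probability 1/3; weight (1/17)·(1/3) = 1/51.
If it is under cup 4 (prior 5/17): the dealer has 4 equally likely choices, so probability 1/4; weight (5/17)·(1/4) = 5/68.
The weights sum to 59/204.
So P(the pea under cup 4 | the dealer opened cup 1) = (5/68) / (59/204) = 15/59.

15/59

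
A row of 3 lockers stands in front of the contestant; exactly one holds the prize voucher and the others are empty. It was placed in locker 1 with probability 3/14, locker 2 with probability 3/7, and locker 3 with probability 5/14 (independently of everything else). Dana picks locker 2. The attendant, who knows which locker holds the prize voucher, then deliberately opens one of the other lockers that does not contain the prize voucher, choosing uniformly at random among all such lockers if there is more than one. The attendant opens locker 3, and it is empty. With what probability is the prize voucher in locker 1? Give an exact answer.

Consider each possible location of the prize voucher in turn.
If it is in locker 1 (prior 3/14): the attendant has no choice, probability 1; weight (3/14)·1 = 3/14.
If it is in locker 2 (prior 3/7): the attendant has 2 equally likely choices, so probability 1/2; weight (3/7)·(1/2) = 3/14.
If it is in locker 3 (prior 5/14): the attendant opened locker 3, so this case is ruled out; weight (5/14)·0 = 0.
The weights sum to 3/7.
So P(the prize voucher in locker 1 | the attendant opened locker 3) = (3/14) / (3/7) = 1/2.

1/2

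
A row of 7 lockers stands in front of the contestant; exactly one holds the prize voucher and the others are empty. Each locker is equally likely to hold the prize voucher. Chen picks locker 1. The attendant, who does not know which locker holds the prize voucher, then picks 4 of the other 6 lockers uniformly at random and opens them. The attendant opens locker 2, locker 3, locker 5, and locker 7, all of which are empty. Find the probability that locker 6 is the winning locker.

1/3

Consider each possible location of the prize voucher in turn.
If it is in any of lockers 1, 4, and 6 (prior 1/7 each): the attendant picks exactly this set with probability 1/15 regardless, and none is the prize; weight (1/7)·(1/15) = 1/105 each.
If it is in any of lockers 2, 3, 5, and 7 (prior 1/7 each): that locker was opened and seen not to hold the prize — ruled out; weight (1/7)·0 = 0 each.
The weights sum to 1/35.
So P(the prize voucher in locker 6 | the attendant opened locker 2, locker 3, locker 5, and locker 7) = (1/105) / (1/35) = 1/3.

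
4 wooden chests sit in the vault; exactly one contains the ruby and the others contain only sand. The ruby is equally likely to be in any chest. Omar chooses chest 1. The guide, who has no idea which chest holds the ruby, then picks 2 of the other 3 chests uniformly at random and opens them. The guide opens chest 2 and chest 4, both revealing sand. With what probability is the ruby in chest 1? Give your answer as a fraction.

Apply Bayes' rule, conditioning on where the ruby actually is.
If it is in either of chests 1 and 3 (prior 1/4 each): the guide picks exactly this set with probability 1/3 regardless, and none is the prize; weight (1/4)·(1/3) = 1/12 each.
If it is in either of chests 2 and 4 (prior 1/4 each): that chest was opened and seen not to hold the prize — ruled out; weight (1/4)·0 = 0 each.
The weights sum to 1/6.
So P(the ruby in chest 1 | the guide opened chest 2 and chest 4) = (1/12) / (1/6) = 1/2.

1/2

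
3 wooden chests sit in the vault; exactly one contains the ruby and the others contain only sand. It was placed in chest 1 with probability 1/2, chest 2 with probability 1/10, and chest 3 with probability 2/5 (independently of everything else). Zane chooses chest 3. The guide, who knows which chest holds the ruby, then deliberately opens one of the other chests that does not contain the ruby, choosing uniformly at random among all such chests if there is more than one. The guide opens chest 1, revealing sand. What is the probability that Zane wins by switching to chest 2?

1/3

Apply Bayes' rule, conditioning on where the ruby actually is.
If it is in chest 1 (prior 1/2): the guide opened chest 1, so this case is ruled out; weight (1/2)·0 = 0.
If it is in chest 2 (prior 1/10): the guide has no choice, probability 1; weight (1/10)·1 = 1/10.
If it is in chest 3 (prior 2/5): the guide has 2 equally likely choices, so probability 1/2; weight (2/5)·(1/2) = 1/5.
The weights sum to 3/10.
So P(the ruby in chest 2 | the guide opened chest 1) = (1/10) / (3/10) = 1/3.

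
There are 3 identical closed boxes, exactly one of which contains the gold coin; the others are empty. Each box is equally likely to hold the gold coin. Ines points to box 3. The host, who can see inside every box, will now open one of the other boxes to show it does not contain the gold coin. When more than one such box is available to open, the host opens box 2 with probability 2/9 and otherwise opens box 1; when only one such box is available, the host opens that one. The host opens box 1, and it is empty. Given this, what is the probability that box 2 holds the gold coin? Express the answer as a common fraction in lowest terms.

Consider each possible location of the gold coin in turn.
If it is in box 1 (prior 1/3): the host opened box 1, so this case is ruled out; weight (1/3)·0 = 0.
If it is in box 2 (prior 1/3): only box 1 is available, probability 1; weight (1/3)·1 = 1/3.
If it is in box 3 (prior 1/3): box 2 is available but not opened, probability 7/9; weight (1/3)·(7/9) = 7/27.
The weights sum to 16/27.
So P(the gold coin in box 2 | the host opened box 1) = (1/3) / (16/27) = 9/16.

9/16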